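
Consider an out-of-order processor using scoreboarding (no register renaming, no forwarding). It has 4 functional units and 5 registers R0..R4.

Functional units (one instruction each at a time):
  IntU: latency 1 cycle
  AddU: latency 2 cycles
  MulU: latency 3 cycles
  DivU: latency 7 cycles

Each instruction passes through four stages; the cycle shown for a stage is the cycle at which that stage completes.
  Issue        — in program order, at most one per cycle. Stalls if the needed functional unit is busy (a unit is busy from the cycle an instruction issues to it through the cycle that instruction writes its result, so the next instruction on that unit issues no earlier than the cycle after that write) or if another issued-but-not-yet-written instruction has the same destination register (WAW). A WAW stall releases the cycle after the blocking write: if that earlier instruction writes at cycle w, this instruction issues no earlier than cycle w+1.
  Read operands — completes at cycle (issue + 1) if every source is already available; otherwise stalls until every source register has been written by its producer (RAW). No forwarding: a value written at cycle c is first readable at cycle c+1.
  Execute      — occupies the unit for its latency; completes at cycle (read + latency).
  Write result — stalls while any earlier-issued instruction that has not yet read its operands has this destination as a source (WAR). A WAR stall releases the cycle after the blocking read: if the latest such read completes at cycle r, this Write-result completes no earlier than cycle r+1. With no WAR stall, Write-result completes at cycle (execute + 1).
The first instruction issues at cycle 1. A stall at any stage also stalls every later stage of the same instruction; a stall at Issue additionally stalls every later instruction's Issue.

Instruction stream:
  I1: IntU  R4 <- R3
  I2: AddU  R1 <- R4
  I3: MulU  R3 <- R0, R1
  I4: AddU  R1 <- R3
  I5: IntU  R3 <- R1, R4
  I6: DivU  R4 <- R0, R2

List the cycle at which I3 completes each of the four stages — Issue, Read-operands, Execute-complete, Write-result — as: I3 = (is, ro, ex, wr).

  I1 | 1 | 2 | 3 | 4
  I2 | 2 | 5 | 7 | 8   RAW R4: wait I1 write@4
  I3 | 3 | 9 | 12 | 13   RAW R1: wait I2 write@8
  I4 | 9 | 14 | 16 | 17   struct: AddU busy until I2 writes@8 · RAW R3: wait I3 write@13
  I5 | 14 | 18 | 19 | 20   WAW R3: wait I3 write@13 · RAW R1: wait I4 write@17
  I6 | 15 | 16 | 23 | 24

I3 = (3, 9, 12, 13)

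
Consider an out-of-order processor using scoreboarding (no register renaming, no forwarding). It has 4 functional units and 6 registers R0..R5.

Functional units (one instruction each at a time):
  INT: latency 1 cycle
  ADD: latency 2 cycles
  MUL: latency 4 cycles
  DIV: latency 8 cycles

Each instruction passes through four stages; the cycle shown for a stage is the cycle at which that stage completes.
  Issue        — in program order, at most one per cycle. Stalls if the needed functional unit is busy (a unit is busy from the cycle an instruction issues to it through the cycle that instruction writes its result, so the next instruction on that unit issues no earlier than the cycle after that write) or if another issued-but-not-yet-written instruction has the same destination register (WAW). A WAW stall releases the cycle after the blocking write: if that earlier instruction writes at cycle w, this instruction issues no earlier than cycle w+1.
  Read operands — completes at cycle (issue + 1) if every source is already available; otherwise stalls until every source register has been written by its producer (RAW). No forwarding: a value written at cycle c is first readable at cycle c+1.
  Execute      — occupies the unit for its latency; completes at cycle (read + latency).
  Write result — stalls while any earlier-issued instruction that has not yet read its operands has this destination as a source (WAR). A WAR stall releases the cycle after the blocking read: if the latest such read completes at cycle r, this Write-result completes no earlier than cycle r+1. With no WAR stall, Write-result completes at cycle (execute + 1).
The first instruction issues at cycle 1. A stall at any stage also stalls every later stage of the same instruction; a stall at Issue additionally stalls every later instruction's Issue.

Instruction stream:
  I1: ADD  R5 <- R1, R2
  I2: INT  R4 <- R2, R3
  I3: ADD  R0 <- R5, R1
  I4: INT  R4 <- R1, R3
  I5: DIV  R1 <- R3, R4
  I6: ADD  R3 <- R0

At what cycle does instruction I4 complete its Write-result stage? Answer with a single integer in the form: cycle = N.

t=1  issue I1 (ADD)
t=2  I1 read-ops · issue I2 (INT)
t=3  I2 read-ops
t=4  I1 finished on ADD · I2 finished on INT
t=5  I1→R5 · I2→R4
t=6  issue I3 (ADD)
t=7  I3 read-ops · issue I4 (INT)
t=8  I4 read-ops · issue I5 (DIV)
t=9  I3 finished on ADD · I4 finished on INT
t=10  I3→R0 · I4→R4
t=11  I5 read-ops · issue I6 (ADD)
t=12  I6 read-ops
t=14  I6 finished on ADD
t=15  I6→R3
t=19  I5 finished on DIV
t=20  I5→R1

cycle = 10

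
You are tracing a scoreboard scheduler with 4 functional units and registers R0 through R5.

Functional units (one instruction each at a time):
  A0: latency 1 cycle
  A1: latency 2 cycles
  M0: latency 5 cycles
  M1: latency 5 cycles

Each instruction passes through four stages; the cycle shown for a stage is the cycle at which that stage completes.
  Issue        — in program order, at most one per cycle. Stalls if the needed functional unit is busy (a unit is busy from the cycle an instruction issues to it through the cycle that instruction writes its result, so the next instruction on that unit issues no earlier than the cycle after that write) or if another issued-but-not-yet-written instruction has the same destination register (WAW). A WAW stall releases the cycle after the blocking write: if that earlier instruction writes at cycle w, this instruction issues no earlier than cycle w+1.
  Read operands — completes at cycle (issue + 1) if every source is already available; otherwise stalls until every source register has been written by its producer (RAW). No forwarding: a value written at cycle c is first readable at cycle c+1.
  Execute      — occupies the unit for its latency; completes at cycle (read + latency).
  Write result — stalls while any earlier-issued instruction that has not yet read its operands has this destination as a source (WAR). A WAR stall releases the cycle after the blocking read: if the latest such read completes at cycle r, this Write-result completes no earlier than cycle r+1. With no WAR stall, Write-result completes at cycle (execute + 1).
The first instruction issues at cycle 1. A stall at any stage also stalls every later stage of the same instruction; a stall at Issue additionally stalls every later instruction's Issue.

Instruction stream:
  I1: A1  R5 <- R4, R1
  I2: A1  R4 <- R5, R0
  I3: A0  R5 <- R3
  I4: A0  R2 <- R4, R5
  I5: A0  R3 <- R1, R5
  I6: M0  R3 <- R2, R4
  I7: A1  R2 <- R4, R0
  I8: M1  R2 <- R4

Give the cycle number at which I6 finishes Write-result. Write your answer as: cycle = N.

cycle = 26

c1: I1→A1
c2: I1 RO
c4: I1 EX
c5: I1 WR R5
c6: I2→A1
c7: I2 RO, I3→A0
c8: I3 RO
c9: I2 EX, I3 EX
c10: I2 WR R4, I3 WR R5
c11: I4→A0
c12: I4 RO
c13: I4 EX
c14: I4 WR R2
c15: I5→A0
c16: I5 RO
c17: I5 EX
c18: I5 WR R3
c19: I6→M0
c20: I6 RO, I7→A1
c21: I7 RO
c23: I7 EX
c24: I7 WR R2
c25: I6 EX, I8→M1
c26: I6 WR R3, I8 RO
c31: I8 EX
c32: I8 WR R2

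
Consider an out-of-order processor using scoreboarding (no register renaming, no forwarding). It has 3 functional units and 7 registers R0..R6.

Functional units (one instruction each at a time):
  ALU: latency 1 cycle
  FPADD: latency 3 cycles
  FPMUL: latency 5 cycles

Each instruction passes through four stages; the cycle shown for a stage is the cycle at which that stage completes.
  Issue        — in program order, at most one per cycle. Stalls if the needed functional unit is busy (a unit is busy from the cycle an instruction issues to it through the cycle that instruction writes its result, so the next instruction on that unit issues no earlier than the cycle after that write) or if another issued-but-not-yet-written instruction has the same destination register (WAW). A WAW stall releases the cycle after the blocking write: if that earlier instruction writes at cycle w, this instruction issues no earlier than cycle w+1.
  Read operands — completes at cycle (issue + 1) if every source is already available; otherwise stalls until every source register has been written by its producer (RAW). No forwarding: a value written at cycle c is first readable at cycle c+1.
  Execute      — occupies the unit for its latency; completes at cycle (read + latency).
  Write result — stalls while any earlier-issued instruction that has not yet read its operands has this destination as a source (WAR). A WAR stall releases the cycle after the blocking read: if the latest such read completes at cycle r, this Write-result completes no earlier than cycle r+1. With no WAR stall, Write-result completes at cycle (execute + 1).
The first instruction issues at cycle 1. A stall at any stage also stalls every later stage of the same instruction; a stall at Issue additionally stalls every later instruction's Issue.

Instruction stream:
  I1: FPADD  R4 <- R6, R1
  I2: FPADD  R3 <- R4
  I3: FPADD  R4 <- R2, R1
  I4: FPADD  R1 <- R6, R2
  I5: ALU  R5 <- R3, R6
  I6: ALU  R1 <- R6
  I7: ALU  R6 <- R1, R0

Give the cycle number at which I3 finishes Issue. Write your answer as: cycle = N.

cycle = 13

cycle 1: issue I1 (FPADD)
cycle 2: I1 read-ops
cycle 5: I1 finished on FPADD
cycle 6: I1→R4
cycle 7: issue I2 (FPADD)
cycle 8: I2 read-ops
cycle 11: I2 finished on FPADD
cycle 12: I2→R3
cycle 13: issue I3 (FPADD)
cycle 14: I3 read-ops
cycle 17: I3 finished on FPADD
cycle 18: I3→R4
cycle 19: issue I4 (FPADD)
cycle 20: I4 read-ops; issue I5 (ALU)
cycle 21: I5 read-ops
cycle 22: I5 finished on ALU
cycle 23: I4 finished on FPADD; I5→R5
cycle 24: I4→R1
cycle 25: issue I6 (ALU)
cycle 26: I6 read-ops
cycle 27: I6 finished on ALU
cycle 28: I6→R1
cycle 29: issue I7 (ALU)
cycle 30: I7 read-ops
cycle 31: I7 finished on ALU
cycle 32: I7→R6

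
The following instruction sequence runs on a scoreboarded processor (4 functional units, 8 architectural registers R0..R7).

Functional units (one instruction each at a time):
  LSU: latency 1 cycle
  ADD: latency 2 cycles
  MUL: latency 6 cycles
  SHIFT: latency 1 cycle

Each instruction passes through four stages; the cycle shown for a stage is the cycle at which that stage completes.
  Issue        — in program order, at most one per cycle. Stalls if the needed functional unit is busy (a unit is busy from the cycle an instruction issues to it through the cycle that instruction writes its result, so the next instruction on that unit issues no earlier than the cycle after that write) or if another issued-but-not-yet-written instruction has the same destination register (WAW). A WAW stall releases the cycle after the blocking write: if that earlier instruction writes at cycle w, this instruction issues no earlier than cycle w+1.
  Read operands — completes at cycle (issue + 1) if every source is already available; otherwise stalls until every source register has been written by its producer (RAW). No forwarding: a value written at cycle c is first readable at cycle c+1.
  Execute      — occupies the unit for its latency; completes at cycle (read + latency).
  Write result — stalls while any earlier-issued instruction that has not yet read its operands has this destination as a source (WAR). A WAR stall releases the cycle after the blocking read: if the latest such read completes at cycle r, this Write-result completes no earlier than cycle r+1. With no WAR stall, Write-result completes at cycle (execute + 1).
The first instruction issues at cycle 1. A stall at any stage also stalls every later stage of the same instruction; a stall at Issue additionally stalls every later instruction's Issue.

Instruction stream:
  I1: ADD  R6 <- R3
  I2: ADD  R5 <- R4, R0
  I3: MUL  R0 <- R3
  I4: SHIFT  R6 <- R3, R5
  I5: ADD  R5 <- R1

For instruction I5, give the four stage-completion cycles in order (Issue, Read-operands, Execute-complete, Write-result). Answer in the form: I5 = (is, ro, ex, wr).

I1: IS=1 RO=2 EX=4 WR=5
I2: IS=6 RO=7 EX=9 WR=10  [struct: ADD busy until I1 writes@5]
I3: IS=7 RO=8 EX=14 WR=15
I4: IS=8 RO=11 EX=12 WR=13  [RAW R5: wait I2 write@10]
I5: IS=11 RO=12 EX=14 WR=15  [struct: ADD busy until I2 writes@10]

I5 = (11, 12, 14, 15)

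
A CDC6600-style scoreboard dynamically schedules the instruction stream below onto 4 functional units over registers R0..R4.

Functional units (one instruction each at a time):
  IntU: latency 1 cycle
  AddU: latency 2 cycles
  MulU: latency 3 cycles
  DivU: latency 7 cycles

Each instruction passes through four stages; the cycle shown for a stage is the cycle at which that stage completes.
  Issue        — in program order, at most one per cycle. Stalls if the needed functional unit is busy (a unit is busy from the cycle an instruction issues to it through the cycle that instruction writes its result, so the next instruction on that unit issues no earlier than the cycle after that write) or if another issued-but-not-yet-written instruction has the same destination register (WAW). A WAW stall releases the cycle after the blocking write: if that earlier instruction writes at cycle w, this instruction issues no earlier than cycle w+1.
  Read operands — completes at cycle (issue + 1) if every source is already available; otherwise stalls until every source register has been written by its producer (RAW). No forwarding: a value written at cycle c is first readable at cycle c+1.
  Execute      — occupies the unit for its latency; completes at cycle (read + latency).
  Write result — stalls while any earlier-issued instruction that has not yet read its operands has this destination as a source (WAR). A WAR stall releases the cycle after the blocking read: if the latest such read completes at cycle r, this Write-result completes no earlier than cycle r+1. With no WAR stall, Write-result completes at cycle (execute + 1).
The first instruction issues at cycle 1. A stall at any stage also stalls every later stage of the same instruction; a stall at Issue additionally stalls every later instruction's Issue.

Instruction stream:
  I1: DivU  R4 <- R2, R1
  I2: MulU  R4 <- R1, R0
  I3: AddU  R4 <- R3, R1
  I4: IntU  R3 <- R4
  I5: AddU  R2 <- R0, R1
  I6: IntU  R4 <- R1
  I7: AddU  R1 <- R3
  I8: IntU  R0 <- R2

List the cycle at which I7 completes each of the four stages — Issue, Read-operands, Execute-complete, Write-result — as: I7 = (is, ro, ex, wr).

I7 = (27, 28, 30, 31)

cycle 1: I1 dispatched to DivU
cycle 2: I1 operands ready
cycle 9: I1 complete
cycle 10: R4←I1
cycle 11: I2 dispatched to MulU
cycle 12: I2 operands ready
cycle 15: I2 complete
cycle 16: R4←I2
cycle 17: I3 dispatched to AddU
cycle 18: I3 operands ready · I4 dispatched to IntU
cycle 20: I3 complete
cycle 21: R4←I3
cycle 22: I4 operands ready · I5 dispatched to AddU
cycle 23: I4 complete · I5 operands ready
cycle 24: R3←I4
cycle 25: I5 complete · I6 dispatched to IntU
cycle 26: R2←I5 · I6 operands ready
cycle 27: I6 complete · I7 dispatched to AddU
cycle 28: R4←I6 · I7 operands ready
cycle 29: I8 dispatched to IntU
cycle 30: I7 complete · I8 operands ready
cycle 31: R1←I7 · I8 complete
cycle 32: R0←I8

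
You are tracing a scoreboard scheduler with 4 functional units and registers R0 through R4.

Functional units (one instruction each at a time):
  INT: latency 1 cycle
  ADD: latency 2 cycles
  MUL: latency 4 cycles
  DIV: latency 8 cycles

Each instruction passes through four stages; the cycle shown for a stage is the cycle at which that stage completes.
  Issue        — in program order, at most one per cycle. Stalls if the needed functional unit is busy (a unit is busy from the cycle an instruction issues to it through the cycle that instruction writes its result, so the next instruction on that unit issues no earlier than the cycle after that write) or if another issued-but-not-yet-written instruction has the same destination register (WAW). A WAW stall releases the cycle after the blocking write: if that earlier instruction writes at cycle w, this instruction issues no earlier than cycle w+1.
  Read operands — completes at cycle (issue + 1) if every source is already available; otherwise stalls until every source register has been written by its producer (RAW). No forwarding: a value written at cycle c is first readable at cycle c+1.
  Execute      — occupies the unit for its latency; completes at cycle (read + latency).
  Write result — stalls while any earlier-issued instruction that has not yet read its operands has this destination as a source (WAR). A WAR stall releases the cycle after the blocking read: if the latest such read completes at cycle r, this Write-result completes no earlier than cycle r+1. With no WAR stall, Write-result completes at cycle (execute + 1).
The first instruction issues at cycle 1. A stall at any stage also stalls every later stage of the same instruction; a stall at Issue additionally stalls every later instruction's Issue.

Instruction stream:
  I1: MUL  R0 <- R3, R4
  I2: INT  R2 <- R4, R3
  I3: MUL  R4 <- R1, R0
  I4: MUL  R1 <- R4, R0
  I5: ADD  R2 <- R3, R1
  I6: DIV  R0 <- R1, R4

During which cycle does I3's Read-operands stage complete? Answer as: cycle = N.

cycle = 9

cycle 1: I1→MUL
cycle 2: I1 RO, I2→INT
cycle 3: I2 RO
cycle 4: I2 EX
cycle 5: I2 WR R2
cycle 6: I1 EX
cycle 7: I1 WR R0
cycle 8: I3→MUL
cycle 9: I3 RO
cycle 13: I3 EX
cycle 14: I3 WR R4
cycle 15: I4→MUL
cycle 16: I4 RO, I5→ADD
cycle 17: I6→DIV
cycle 20: I4 EX
cycle 21: I4 WR R1
cycle 22: I5 RO, I6 RO
cycle 24: I5 EX
cycle 25: I5 WR R2
cycle 30: I6 EX
cycle 31: I6 WR R0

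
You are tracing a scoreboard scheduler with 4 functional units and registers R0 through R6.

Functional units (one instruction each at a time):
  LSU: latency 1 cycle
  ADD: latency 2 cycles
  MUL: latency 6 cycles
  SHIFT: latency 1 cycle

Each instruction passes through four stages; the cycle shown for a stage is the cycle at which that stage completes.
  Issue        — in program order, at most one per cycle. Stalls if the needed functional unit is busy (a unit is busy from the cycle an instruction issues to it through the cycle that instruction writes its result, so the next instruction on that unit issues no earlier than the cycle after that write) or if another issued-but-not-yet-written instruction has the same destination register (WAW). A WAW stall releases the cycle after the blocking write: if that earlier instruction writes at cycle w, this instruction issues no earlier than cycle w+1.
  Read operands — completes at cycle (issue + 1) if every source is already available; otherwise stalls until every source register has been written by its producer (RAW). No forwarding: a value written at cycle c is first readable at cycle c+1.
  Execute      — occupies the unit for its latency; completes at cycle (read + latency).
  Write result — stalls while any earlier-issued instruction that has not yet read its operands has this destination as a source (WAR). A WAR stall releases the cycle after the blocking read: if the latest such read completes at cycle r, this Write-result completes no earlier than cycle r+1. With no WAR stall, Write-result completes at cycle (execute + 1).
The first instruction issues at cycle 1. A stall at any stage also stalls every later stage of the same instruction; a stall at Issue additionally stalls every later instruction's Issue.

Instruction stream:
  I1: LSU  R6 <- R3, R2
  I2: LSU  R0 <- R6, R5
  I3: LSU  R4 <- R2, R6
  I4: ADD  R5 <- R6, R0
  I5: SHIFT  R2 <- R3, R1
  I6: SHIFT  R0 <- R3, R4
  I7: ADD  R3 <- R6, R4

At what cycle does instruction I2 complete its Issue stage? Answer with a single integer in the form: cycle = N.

cycle = 5

[1] I1 issues→LSU
[2] I1 reads
[3] I1 exec-done
[4] I1 writes R6
[5] I2 issues→LSU
[6] I2 reads
[7] I2 exec-done
[8] I2 writes R0
[9] I3 issues→LSU
[10] I3 reads, I4 issues→ADD
[11] I3 exec-done, I4 reads, I5 issues→SHIFT
[12] I3 writes R4, I5 reads
[13] I4 exec-done, I5 exec-done
[14] I4 writes R5, I5 writes R2
[15] I6 issues→SHIFT
[16] I6 reads, I7 issues→ADD
[17] I6 exec-done, I7 reads
[18] I6 writes R0
[19] I7 exec-done
[20] I7 writes R3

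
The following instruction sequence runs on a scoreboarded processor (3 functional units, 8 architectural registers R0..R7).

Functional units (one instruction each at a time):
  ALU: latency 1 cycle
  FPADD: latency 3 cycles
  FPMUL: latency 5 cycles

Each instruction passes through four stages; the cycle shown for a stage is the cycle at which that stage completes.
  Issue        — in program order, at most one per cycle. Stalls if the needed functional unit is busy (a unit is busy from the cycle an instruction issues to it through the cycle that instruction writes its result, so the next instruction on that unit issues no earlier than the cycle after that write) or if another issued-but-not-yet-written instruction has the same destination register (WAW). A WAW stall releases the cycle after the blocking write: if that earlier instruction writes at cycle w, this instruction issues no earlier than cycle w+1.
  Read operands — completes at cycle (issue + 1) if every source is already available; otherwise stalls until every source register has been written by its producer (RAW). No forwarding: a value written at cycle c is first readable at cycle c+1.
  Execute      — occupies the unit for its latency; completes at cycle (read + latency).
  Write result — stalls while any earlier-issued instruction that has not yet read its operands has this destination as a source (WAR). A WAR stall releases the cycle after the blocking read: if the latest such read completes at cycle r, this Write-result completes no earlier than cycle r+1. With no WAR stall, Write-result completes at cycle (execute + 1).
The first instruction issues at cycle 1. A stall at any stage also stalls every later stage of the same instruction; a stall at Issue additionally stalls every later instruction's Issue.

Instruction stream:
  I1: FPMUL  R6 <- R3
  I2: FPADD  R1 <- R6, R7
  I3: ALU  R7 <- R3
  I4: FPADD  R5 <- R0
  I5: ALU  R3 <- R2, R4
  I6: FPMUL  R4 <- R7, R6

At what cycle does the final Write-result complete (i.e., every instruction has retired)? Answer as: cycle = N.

1) issue 1, read 2, done 7, write 8
2) issue 2, read 9, done 12, write 13  <RAW R6: wait I1 write@8>
3) issue 3, read 4, done 5, write 10  <WAR R7: wait I2 read@9>
4) issue 14, read 15, done 18, write 19  <struct: FPADD busy until I2 writes@13>
5) issue 15, read 16, done 17, write 18
6) issue 16, read 17, done 22, write 23

cycle = 23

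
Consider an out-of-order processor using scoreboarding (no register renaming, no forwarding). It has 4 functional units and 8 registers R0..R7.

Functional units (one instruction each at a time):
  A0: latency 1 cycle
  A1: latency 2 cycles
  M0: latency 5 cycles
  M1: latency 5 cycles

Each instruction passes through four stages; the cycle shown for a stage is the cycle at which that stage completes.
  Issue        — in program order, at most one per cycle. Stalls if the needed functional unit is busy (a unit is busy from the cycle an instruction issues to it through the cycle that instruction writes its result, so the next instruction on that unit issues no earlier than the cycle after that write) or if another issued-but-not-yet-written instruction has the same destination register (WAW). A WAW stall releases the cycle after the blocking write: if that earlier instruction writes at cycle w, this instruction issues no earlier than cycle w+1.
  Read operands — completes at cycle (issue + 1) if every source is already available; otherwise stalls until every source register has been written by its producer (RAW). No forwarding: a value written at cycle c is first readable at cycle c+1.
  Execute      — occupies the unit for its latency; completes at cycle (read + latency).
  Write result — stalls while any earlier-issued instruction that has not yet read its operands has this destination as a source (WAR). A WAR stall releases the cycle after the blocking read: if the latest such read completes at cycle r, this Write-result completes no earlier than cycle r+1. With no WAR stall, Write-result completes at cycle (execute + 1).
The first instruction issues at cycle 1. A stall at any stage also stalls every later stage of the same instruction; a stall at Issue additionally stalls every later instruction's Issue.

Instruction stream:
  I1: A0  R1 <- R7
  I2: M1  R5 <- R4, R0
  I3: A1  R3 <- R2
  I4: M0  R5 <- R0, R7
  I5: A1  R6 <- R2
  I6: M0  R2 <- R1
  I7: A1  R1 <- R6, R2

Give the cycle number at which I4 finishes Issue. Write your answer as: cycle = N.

cycle = 10

t=1  I1 dispatched to A0
t=2  I1 operands ready, I2 dispatched to M1
t=3  I1 complete, I2 operands ready, I3 dispatched to A1
t=4  R1←I1, I3 operands ready
t=6  I3 complete
t=7  R3←I3
t=8  I2 complete
t=9  R5←I2
t=10  I4 dispatched to M0
t=11  I4 operands ready, I5 dispatched to A1
t=12  I5 operands ready
t=14  I5 complete
t=15  R6←I5
t=16  I4 complete
t=17  R5←I4
t=18  I6 dispatched to M0
t=19  I6 operands ready, I7 dispatched to A1
t=24  I6 complete
t=25  R2←I6
t=26  I7 operands ready
t=28  I7 complete
t=29  R1←I7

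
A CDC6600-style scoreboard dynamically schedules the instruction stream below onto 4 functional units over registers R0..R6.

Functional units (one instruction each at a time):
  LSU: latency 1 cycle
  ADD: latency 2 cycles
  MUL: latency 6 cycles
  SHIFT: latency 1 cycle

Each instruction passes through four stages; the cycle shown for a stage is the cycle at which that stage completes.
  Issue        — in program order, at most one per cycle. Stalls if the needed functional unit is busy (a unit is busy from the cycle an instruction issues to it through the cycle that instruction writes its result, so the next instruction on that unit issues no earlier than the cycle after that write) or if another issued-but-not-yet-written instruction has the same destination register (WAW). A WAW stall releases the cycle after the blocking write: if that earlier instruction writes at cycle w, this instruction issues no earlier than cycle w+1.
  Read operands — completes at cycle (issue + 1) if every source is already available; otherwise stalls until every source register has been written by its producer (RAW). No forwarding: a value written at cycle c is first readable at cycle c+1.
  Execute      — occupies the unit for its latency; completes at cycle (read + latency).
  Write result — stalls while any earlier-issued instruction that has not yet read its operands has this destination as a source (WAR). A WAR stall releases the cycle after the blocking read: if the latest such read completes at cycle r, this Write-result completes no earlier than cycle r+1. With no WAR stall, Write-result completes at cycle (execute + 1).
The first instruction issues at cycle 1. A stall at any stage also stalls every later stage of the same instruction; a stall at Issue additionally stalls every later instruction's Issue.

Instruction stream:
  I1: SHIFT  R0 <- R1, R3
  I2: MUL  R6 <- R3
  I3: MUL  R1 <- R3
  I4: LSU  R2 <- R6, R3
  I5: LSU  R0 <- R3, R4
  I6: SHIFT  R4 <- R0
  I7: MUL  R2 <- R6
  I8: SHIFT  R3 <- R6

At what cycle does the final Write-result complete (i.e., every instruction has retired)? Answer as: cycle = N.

cycle = 28

I1: IS=1 RO=2 EX=3 WR=4
I2: IS=2 RO=3 EX=9 WR=10
I3: IS=11 RO=12 EX=18 WR=19  [struct: MUL busy until I2 writes@10]
I4: IS=12 RO=13 EX=14 WR=15
I5: IS=16 RO=17 EX=18 WR=19  [struct: LSU busy until I4 writes@15]
I6: IS=17 RO=20 EX=21 WR=22  [RAW R0: wait I5 write@19]
I7: IS=20 RO=21 EX=27 WR=28  [struct: MUL busy until I3 writes@19]
I8: IS=23 RO=24 EX=25 WR=26  [struct: SHIFT busy until I6 writes@22]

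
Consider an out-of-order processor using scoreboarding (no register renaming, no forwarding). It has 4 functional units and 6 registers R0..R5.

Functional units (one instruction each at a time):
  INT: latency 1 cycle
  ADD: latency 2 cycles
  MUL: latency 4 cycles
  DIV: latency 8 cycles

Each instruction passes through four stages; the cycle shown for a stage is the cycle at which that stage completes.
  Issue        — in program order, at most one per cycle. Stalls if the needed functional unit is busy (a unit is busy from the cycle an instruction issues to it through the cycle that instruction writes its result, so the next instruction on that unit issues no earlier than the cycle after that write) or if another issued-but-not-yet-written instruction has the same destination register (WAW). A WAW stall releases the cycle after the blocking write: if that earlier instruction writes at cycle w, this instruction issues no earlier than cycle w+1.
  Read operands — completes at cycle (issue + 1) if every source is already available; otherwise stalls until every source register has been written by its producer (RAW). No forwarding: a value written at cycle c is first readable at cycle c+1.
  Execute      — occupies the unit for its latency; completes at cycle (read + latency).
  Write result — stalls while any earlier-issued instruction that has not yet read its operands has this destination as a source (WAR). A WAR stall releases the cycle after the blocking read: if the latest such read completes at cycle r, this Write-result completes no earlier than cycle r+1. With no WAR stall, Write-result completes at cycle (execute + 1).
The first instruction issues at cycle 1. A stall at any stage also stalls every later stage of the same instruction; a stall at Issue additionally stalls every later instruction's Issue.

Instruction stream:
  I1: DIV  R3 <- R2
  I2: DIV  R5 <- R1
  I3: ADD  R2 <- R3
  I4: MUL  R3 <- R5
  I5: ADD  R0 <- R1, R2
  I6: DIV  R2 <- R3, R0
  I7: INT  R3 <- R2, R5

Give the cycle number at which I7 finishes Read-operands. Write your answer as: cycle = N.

cycle 1: I1→DIV
cycle 2: I1 RO
cycle 10: I1 EX
cycle 11: I1 WR R3
cycle 12: I2→DIV
cycle 13: I2 RO · I3→ADD
cycle 14: I3 RO · I4→MUL
cycle 16: I3 EX
cycle 17: I3 WR R2
cycle 18: I5→ADD
cycle 19: I5 RO
cycle 21: I2 EX · I5 EX
cycle 22: I2 WR R5 · I5 WR R0
cycle 23: I4 RO · I6→DIV
cycle 27: I4 EX
cycle 28: I4 WR R3
cycle 29: I6 RO · I7→INT
cycle 37: I6 EX
cycle 38: I6 WR R2
cycle 39: I7 RO
cycle 40: I7 EX
cycle 41: I7 WR R3

cycle = 39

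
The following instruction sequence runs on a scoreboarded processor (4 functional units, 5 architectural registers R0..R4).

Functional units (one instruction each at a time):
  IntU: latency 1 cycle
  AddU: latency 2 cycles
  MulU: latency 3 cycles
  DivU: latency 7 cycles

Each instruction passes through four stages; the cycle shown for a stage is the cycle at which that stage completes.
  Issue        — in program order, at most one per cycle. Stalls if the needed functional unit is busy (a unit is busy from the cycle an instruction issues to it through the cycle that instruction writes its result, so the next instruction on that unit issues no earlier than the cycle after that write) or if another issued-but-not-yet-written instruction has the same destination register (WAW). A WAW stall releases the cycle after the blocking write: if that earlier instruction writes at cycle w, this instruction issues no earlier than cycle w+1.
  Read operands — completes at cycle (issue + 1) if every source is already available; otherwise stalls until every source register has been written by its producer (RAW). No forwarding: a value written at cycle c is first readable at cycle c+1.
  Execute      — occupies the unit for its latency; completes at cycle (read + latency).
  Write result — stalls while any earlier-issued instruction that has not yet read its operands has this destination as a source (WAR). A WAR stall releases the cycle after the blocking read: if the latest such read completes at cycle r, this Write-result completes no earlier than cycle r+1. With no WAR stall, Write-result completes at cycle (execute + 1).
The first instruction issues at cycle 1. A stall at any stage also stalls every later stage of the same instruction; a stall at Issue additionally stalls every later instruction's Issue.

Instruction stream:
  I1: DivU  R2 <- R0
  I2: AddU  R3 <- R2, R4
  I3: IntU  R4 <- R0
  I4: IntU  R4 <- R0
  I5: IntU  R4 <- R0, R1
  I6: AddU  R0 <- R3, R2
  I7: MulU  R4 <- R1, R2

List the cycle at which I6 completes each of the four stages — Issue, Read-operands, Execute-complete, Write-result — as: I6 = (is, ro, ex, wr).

I6 = (18, 19, 21, 22)

I1 -> (1, 2, 9, 10)
I2 -> (2, 11, 13, 14)  // RAW R2: wait I1 write@10
I3 -> (3, 4, 5, 12)  // WAR R4: wait I2 read@11
I4 -> (13, 14, 15, 16)  // struct: IntU busy until I3 writes@12
I5 -> (17, 18, 19, 20)  // struct: IntU busy until I4 writes@16
I6 -> (18, 19, 21, 22)
I7 -> (21, 22, 25, 26)  // WAW R4: wait I5 write@20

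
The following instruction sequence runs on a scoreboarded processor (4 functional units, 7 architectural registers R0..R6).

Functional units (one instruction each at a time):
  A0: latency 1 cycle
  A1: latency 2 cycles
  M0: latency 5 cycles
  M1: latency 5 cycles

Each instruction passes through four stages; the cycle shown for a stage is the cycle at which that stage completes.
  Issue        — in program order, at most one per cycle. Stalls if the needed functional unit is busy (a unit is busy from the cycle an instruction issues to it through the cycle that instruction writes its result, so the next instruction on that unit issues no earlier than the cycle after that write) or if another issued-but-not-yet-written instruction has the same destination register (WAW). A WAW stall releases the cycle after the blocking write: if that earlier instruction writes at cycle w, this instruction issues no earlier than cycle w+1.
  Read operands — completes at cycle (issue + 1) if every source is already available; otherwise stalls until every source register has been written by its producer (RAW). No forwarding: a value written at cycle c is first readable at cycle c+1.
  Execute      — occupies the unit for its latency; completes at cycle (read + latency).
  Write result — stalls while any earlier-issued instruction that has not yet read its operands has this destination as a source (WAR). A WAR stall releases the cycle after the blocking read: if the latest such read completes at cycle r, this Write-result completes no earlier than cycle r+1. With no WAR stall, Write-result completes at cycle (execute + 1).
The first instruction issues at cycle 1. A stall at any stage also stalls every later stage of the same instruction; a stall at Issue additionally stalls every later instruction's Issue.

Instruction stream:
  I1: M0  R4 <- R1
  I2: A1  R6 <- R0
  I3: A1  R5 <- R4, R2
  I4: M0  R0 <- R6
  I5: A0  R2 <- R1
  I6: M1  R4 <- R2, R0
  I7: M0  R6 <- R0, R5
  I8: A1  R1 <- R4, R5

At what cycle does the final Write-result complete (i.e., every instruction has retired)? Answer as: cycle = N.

cycle = 27

cycle 1: I1 issues→M0
cycle 2: I1 reads, I2 issues→A1
cycle 3: I2 reads
cycle 5: I2 exec-done
cycle 6: I2 writes R6
cycle 7: I1 exec-done, I3 issues→A1
cycle 8: I1 writes R4
cycle 9: I3 reads, I4 issues→M0
cycle 10: I4 reads, I5 issues→A0
cycle 11: I3 exec-done, I5 reads, I6 issues→M1
cycle 12: I3 writes R5, I5 exec-done
cycle 13: I5 writes R2
cycle 15: I4 exec-done
cycle 16: I4 writes R0
cycle 17: I6 reads, I7 issues→M0
cycle 18: I7 reads, I8 issues→A1
cycle 22: I6 exec-done
cycle 23: I6 writes R4, I7 exec-done
cycle 24: I7 writes R6, I8 reads
cycle 26: I8 exec-done
cycle 27: I8 writes R1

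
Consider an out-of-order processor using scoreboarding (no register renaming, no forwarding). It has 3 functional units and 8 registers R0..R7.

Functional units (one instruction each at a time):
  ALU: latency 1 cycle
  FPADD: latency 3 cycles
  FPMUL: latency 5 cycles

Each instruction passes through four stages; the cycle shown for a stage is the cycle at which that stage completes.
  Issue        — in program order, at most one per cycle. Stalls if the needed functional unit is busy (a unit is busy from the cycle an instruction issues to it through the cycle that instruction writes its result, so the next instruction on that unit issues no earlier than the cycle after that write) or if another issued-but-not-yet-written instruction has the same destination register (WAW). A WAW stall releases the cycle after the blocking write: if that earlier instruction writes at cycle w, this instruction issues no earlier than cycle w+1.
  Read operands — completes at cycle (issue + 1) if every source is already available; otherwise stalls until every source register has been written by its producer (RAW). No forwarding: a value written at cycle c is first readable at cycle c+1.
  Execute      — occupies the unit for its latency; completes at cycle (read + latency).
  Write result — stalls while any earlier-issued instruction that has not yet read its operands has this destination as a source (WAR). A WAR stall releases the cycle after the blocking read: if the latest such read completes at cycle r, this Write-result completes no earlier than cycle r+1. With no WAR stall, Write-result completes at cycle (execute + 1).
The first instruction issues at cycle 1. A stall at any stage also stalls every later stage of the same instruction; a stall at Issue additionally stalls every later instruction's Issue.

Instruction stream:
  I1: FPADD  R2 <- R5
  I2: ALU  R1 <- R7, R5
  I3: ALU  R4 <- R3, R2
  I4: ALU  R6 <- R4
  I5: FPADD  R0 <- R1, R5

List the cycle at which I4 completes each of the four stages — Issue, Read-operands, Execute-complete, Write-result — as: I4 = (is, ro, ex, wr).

I4 = (10, 11, 12, 13)

1) issue 1, read 2, done 5, write 6
2) issue 2, read 3, done 4, write 5
3) issue 6, read 7, done 8, write 9  <struct: ALU busy until I2 writes@5>
4) issue 10, read 11, done 12, write 13  <struct: ALU busy until I3 writes@9>
5) issue 11, read 12, done 15, write 16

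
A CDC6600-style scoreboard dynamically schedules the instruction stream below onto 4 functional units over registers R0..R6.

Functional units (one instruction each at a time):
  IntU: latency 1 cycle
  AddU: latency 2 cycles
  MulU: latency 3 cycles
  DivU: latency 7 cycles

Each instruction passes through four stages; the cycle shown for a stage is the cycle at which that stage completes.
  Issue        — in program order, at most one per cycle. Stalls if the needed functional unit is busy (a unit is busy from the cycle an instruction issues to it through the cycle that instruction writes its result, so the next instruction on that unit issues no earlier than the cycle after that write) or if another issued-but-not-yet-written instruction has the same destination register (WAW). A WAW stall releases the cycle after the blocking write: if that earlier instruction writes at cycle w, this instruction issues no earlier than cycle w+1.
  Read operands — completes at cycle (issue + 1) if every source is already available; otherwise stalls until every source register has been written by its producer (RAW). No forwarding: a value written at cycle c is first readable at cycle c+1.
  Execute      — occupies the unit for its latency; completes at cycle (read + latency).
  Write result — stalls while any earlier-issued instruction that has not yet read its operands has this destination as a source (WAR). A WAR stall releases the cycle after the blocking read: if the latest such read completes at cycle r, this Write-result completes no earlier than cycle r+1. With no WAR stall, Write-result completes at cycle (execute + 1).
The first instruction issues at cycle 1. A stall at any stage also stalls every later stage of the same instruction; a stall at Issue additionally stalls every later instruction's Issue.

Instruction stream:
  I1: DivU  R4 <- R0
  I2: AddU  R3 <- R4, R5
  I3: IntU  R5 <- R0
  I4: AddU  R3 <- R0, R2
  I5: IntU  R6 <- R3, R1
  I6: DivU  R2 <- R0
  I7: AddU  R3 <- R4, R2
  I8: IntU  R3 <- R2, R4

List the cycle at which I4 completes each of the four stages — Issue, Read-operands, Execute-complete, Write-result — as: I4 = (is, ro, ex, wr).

c1: I1 issues→DivU
c2: I1 reads · I2 issues→AddU
c3: I3 issues→IntU
c4: I3 reads
c5: I3 exec-done
c9: I1 exec-done
c10: I1 writes R4
c11: I2 reads
c12: I3 writes R5
c13: I2 exec-done
c14: I2 writes R3
c15: I4 issues→AddU
c16: I4 reads · I5 issues→IntU
c17: I6 issues→DivU
c18: I4 exec-done · I6 reads
c19: I4 writes R3
c20: I5 reads · I7 issues→AddU
c21: I5 exec-done
c22: I5 writes R6
c25: I6 exec-done
c26: I6 writes R2
c27: I7 reads
c29: I7 exec-done
c30: I7 writes R3
c31: I8 issues→IntU
c32: I8 reads
c33: I8 exec-done
c34: I8 writes R3

I4 = (15, 16, 18, 19)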